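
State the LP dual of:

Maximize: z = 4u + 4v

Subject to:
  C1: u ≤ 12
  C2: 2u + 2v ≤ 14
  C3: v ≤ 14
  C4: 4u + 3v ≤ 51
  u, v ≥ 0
Minimize: z = 12y1 + 14y2 + 14y3 + 51y4

Subject to:
  C1: -y1 - 2y2 - 4y4 ≤ -4
  C2: -2y2 - y3 - 3y4 ≤ -4
  y1, y2, y3, y4 ≥ 0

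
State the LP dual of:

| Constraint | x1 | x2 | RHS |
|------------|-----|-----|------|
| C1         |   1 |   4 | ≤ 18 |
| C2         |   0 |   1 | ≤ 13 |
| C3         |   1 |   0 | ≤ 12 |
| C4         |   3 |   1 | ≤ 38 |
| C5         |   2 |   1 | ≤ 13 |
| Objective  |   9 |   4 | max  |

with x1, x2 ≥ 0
Minimize: z = 18y1 + 13y2 + 12y3 + 38y4 + 13y5

Subject to:
  C1: -y1 - y3 - 3y4 - 2y5 ≤ -9
  C2: -4y1 - y2 - y4 - y5 ≤ -4
  y1, y2, y3, y4, y5 ≥ 0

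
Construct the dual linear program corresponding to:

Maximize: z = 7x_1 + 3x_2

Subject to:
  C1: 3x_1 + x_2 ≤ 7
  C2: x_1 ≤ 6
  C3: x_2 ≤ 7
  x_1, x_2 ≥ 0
Minimize: z = 7y1 + 6y2 + 7y3

Subject to:
  C1: -3y1 - y2 ≤ -7
  C2: -y1 - y3 ≤ -3
  y1, y2, y3 ≥ 0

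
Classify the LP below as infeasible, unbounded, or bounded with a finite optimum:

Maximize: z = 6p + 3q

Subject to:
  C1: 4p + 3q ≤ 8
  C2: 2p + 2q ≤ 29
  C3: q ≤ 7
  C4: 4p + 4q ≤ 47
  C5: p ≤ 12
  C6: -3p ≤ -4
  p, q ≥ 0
The point (2, 0) satisfies every constraint, so the LP is feasible; the constraints give p ≤ 12 and q ≤ 7, which with p, q ≥ 0 keep the feasible region inside a bounded box. A feasible, bounded LP attains a finite optimum at a vertex.

Evaluating z = 6p + 3q at each vertex:
  (1.333, 0): z = 8
  (2, 0): z = 12
  (1.333, 0.8889): z = 10.67

The LP has an optimal solution: (2, 0) with z = 12.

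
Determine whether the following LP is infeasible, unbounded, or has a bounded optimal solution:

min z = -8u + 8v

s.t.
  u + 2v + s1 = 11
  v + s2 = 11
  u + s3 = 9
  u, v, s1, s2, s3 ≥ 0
The point (9, 0) satisfies every constraint, so the LP is feasible; the constraints give u ≤ 9 and v ≤ 11, which with u, v ≥ 0 keep the feasible region inside a bounded box. A feasible, bounded LP attains a finite optimum at a vertex.

Evaluating z = -8u + 8v at each vertex:
  (0, 0): z = 0
  (9, 0): z = -72
  (9, 1): z = -64
  (0, 5.5): z = 44

Feasible with finite optimum z* = -72 at (9, 0).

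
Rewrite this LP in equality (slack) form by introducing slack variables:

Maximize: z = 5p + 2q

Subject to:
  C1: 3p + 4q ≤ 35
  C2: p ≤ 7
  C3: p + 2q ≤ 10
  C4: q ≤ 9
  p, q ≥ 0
max z = 5p + 2q

s.t.
  3p + 4q + s1 = 35
  p + s2 = 7
  p + 2q + s3 = 10
  q + s4 = 9
  p, q, s1, s2, s3, s4 ≥ 0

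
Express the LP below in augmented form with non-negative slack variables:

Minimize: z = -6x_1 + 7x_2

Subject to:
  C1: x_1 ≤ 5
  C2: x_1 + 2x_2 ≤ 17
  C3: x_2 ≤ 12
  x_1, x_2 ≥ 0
min z = -6x_1 + 7x_2

s.t.
  x_1 + s1 = 5
  x_1 + 2x_2 + s2 = 17
  x_2 + s3 = 12
  x_1, x_2, s1, s2, s3 ≥ 0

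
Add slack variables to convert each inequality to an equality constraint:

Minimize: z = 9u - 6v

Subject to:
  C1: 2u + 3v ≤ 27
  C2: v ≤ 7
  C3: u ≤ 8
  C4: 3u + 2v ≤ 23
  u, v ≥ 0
min z = 9u - 6v

s.t.
  2u + 3v + s1 = 27
  v + s2 = 7
  u + s3 = 8
  3u + 2v + s4 = 23
  u, v, s1, s2, s3, s4 ≥ 0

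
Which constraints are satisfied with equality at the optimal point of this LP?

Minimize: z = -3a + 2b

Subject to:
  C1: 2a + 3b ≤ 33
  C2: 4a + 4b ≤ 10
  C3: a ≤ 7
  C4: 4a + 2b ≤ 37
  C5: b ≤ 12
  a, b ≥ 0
Optimal: a = 2.5, b = 0
Slack at optimum:
  C1: slack = 28
  C2: slack = 0 (binding)
  C3: slack = 4.5
  C4: slack = 27
  C5: slack = 12
  a ≥ 0: a = 2.5
  b ≥ 0: b = 0 (binding)
Binding constraints: C2, b ≥ 0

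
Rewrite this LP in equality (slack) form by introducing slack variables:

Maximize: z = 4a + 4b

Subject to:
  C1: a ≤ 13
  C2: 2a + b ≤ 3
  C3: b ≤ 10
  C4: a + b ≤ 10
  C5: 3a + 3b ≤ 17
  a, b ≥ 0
max z = 4a + 4b

s.t.
  a + s1 = 13
  2a + b + s2 = 3
  b + s3 = 10
  a + b + s4 = 10
  3a + 3b + s5 = 17
  a, b, s1, s2, s3, s4, s5 ≥ 0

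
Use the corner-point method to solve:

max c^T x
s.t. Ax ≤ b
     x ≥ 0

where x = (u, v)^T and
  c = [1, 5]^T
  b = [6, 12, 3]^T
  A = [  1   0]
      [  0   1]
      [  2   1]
Each vertex is the intersection of two constraint boundaries that also satisfies all remaining constraints:
  u = 0 and v = 0 → (0, 0)
  2u + v = 3 and v = 0 → (1.5, 0)
  2u + v = 3 and u = 0 → (0, 3)

Evaluating z = u + 5v at each vertex:
  (0, 0): z = 0
  (1.5, 0): z = 1.5
  (0, 3): z = 15

The maximum is at (0, 3) with z = 15.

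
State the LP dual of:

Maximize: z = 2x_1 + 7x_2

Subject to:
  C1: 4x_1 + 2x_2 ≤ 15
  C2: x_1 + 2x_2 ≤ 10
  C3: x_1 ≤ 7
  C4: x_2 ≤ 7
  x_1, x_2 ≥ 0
Minimize: z = 15y1 + 10y2 + 7y3 + 7y4

Subject to:
  C1: -4y1 - y2 - y3 ≤ -2
  C2: -2y1 - 2y2 - y4 ≤ -7
  y1, y2, y3, y4 ≥ 0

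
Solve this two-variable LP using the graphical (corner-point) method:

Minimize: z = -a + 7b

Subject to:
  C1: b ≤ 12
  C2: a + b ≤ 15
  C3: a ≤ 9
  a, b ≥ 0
Each vertex is the intersection of two constraint boundaries that also satisfies all remaining constraints:
  a = 0 and b = 0 → (0, 0)
  a = 9 and b = 0 → (9, 0)
  a + b = 15 and a = 9 → (9, 6)
  b = 12 and a + b = 15 → (3, 12)
  b = 12 and a = 0 → (0, 12)

Evaluating z = -a + 7b at each vertex:
  (0, 0): z = 0
  (9, 0): z = -9
  (9, 6): z = 33
  (3, 12): z = 81
  (0, 12): z = 84

The minimum is at (9, 0) with z = -9.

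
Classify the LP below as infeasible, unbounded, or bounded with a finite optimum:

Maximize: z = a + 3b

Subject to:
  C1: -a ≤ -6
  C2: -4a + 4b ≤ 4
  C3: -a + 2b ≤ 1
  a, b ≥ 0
Feasible point: (6, 0) satisfies every constraint, so the LP is feasible.
Direction d = (1, 0): for each constraint row a, a·d ≤ 0 —
  (-1)(1) + (0)(0) = -1 ≤ 0
  (-4)(1) + (4)(0) = -4 ≤ 0
  (-1)(1) + (2)(0) = -1 ≤ 0
and d ≥ 0, so (6, 0) + t·d stays feasible for every t ≥ 0. Along this ray z = a + 3b changes by 1 per unit t, so z → +∞.

Unbounded — the objective can increase without bound over the feasible region.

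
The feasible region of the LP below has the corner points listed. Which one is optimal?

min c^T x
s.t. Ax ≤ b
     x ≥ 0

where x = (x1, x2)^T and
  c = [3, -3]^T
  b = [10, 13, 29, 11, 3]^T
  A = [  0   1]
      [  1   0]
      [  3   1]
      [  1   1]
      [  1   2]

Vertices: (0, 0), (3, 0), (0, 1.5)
(0, 1.5) with z = -4.5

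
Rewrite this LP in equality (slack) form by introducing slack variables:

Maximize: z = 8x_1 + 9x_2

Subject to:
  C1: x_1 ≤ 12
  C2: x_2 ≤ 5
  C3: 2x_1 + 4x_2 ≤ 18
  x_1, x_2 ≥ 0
max z = 8x_1 + 9x_2

s.t.
  x_1 + s1 = 12
  x_2 + s2 = 5
  2x_1 + 4x_2 + s3 = 18
  x_1, x_2, s1, s2, s3 ≥ 0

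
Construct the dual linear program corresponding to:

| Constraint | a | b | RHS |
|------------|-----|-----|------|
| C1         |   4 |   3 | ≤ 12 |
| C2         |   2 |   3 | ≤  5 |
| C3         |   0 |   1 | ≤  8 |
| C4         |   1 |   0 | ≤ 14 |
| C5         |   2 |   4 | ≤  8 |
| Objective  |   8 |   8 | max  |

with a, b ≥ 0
Minimize: z = 12y1 + 5y2 + 8y3 + 14y4 + 8y5

Subject to:
  C1: -4y1 - 2y2 - y4 - 2y5 ≤ -8
  C2: -3y1 - 3y2 - y3 - 4y5 ≤ -8
  y1, y2, y3, y4, y5 ≥ 0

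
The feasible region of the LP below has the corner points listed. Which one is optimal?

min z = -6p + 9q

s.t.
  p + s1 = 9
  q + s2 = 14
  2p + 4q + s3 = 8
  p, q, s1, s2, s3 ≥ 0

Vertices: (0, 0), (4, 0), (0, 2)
Evaluating z = -6p + 9q at each vertex:
  (0, 0): z = 0
  (4, 0): z = -24
  (0, 2): z = 18

The smallest value is z = -24, attained at (4, 0).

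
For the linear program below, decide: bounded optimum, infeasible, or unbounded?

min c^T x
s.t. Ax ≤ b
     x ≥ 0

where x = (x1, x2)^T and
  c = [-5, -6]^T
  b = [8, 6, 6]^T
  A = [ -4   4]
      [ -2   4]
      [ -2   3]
Feasible point: (0, 0) satisfies every constraint, so the LP is feasible.
Direction d = (1, 0): for each constraint row a, a·d ≤ 0 —
  (-4)(1) + (4)(0) = -4 ≤ 0
  (-2)(1) + (4)(0) = -2 ≤ 0
  (-2)(1) + (3)(0) = -2 ≤ 0
and d ≥ 0, so (0, 0) + t·d stays feasible for every t ≥ 0. Along this ray z = -5x1 - 6x2 changes by -5 per unit t, so z → −∞.

The LP is unbounded; z can be made arbitrarily small.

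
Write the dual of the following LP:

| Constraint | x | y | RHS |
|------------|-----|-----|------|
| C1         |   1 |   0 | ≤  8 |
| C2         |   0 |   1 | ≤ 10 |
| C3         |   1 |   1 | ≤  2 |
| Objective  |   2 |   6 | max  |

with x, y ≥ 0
Minimize: z = 8y1 + 10y2 + 2y3

Subject to:
  C1: -y1 - y3 ≤ -2
  C2: -y2 - y3 ≤ -6
  y1, y2, y3 ≥ 0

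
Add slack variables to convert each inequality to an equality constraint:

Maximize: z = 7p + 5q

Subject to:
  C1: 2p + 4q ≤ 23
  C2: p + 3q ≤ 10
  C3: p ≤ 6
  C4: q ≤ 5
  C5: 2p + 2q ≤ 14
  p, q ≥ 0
max z = 7p + 5q

s.t.
  2p + 4q + s1 = 23
  p + 3q + s2 = 10
  p + s3 = 6
  q + s4 = 5
  2p + 2q + s5 = 14
  p, q, s1, s2, s3, s4, s5 ≥ 0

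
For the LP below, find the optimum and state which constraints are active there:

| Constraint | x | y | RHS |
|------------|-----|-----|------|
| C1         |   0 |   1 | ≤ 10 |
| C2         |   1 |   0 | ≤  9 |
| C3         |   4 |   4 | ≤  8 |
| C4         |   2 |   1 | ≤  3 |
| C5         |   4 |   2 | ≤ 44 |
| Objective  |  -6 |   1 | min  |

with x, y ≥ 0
Optimal: x = 1.5, y = 0
Binding: C4, y ≥ 0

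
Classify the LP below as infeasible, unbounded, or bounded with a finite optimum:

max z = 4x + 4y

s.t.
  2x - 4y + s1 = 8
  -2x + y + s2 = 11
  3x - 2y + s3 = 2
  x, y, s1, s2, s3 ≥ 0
Feasible point: (0, 0) satisfies every constraint, so the LP is feasible.
Direction d = (1, 2): for each constraint row a, a·d ≤ 0 —
  (2)(1) + (-4)(2) = -6 ≤ 0
  (-2)(1) + (1)(2) = 0 ≤ 0
  (3)(1) + (-2)(2) = -1 ≤ 0
and d ≥ 0, so (0, 0) + t·d stays feasible for every t ≥ 0. Along this ray z = 4x + 4y changes by 12 per unit t, so z → +∞.

Unbounded: there is a feasible ray along which z → +∞.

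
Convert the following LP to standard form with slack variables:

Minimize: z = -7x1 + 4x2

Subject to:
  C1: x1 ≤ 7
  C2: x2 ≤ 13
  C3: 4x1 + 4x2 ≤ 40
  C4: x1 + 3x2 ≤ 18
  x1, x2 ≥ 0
min z = -7x1 + 4x2

s.t.
  x1 + s1 = 7
  x2 + s2 = 13
  4x1 + 4x2 + s3 = 40
  x1 + 3x2 + s4 = 18
  x1, x2, s1, s2, s3, s4 ≥ 0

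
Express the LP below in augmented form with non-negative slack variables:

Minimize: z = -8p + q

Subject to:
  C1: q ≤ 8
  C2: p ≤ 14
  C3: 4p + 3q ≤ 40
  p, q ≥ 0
min z = -8p + q

s.t.
  q + s1 = 8
  p + s2 = 14
  4p + 3q + s3 = 40
  p, q, s1, s2, s3 ≥ 0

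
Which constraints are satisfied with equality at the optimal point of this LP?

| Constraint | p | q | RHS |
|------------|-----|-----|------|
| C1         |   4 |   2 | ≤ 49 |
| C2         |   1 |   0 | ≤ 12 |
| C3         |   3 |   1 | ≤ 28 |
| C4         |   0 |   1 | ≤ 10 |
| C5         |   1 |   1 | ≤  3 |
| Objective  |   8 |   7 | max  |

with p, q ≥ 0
Optimal: p = 3, q = 0
Slack at optimum:
  C1: slack = 37
  C2: slack = 9
  C3: slack = 19
  C4: slack = 10
  C5: slack = 0 (binding)
  p ≥ 0: p = 3
  q ≥ 0: q = 0 (binding)
Binding constraints: C5, q ≥ 0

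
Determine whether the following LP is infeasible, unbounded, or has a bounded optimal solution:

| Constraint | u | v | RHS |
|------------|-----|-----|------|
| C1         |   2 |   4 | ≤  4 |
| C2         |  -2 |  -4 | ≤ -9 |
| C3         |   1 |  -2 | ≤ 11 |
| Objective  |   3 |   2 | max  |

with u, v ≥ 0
C1 requires 2u + 4v ≤ 4, while C2 (-2u - 4v ≤ -9) is equivalent to 2u + 4v ≥ 9. Together they would need 9 ≤ 2u + 4v ≤ 4, which is impossible since 9 > 4. No point satisfies all constraints.

Infeasible: no point satisfies all constraints simultaneously.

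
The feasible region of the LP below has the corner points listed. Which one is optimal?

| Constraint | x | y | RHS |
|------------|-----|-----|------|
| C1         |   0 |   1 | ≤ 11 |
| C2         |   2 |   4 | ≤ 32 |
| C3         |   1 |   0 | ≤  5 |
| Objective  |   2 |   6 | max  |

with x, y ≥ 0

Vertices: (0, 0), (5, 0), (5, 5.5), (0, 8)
Evaluating z = 2x + 6y at each vertex:
  (0, 0): z = 0
  (5, 0): z = 10
  (5, 5.5): z = 43
  (0, 8): z = 48

The largest value is z = 48, attained at (0, 8).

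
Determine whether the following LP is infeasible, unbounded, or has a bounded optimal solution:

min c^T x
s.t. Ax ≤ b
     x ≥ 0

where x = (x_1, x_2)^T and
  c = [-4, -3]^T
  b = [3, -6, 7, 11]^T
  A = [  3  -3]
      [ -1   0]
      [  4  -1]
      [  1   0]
Feasible point: (6, 17) satisfies every constraint, so the LP is feasible.
Direction d = (0, 1): for each constraint row a, a·d ≤ 0 —
  (3)(0) + (-3)(1) = -3 ≤ 0
  (-1)(0) + (0)(1) = 0 ≤ 0
  (4)(0) + (-1)(1) = -1 ≤ 0
  (1)(0) + (0)(1) = 0 ≤ 0
and d ≥ 0, so (6, 17) + t·d stays feasible for every t ≥ 0. Along this ray z = -4x_1 - 3x_2 changes by -3 per unit t, so z → −∞.

Unbounded: there is a feasible ray along which z → −∞.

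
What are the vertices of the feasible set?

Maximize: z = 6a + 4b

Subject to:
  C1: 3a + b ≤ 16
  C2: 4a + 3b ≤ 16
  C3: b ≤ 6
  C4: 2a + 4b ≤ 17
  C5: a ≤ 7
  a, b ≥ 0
Each vertex is the intersection of two constraint boundaries that also satisfies all remaining constraints:
  a = 0 and b = 0 → (0, 0)
  4a + 3b = 16 and b = 0 → (4, 0)
  4a + 3b = 16 and 2a + 4b = 17 → (1.3, 3.6)
  2a + 4b = 17 and a = 0 → (0, 4.25)

Vertices: (0, 0), (4, 0), (1.3, 3.6), (0, 4.25)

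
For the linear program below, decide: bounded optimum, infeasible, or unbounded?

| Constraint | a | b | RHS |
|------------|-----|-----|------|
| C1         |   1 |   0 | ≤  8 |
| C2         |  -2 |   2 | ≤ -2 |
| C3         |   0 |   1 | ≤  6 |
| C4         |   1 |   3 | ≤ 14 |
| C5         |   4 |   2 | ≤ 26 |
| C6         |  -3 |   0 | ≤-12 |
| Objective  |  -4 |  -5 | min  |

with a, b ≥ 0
The point (5, 3) satisfies every constraint, so the LP is feasible; the constraints give a ≤ 8 and b ≤ 6, which with a, b ≥ 0 keep the feasible region inside a bounded box. A feasible, bounded LP attains a finite optimum at a vertex.

Bounded optimum: z* = -35 at (5, 3).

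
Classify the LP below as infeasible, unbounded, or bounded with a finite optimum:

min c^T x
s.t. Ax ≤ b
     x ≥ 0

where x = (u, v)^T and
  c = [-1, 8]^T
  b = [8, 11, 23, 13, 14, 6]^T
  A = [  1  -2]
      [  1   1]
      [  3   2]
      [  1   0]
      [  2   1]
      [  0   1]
The point (7, 0) satisfies every constraint, so the LP is feasible; the constraints give u ≤ 13 and v ≤ 6, which with u, v ≥ 0 keep the feasible region inside a bounded box. A feasible, bounded LP attains a finite optimum at a vertex.

Feasible with finite optimum z* = -7 at (7, 0).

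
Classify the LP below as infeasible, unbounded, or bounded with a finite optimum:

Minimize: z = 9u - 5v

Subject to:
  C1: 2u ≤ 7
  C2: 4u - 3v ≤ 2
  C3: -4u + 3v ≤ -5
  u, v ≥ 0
C2 requires 4u - 3v ≤ 2, while C3 (-4u + 3v ≤ -5) is equivalent to 4u - 3v ≥ 5. Together they would need 5 ≤ 4u - 3v ≤ 2, which is impossible since 5 > 2. No point satisfies all constraints.

Infeasible — the constraint set is empty.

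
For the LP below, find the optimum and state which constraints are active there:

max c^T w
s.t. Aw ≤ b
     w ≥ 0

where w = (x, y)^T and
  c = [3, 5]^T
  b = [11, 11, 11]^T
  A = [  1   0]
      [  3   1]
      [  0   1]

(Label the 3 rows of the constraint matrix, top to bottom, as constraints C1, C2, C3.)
Optimal: x = 0, y = 11
Slack at optimum:
  C1: slack = 11
  C2: slack = 0 (binding)
  C3: slack = 0 (binding)
  x ≥ 0: x = 0 (binding)
  y ≥ 0: y = 11
Binding constraints: C2, C3, x ≥ 0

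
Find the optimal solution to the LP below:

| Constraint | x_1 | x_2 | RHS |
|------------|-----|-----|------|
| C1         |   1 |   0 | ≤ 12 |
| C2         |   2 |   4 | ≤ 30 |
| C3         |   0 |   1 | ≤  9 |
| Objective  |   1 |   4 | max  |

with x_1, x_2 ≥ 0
Each vertex is the intersection of two constraint boundaries that also satisfies all remaining constraints:
  x_1 = 0 and x_2 = 0 → (0, 0)
  x_1 = 12 and x_2 = 0 → (12, 0)
  x_1 = 12 and 2x_1 + 4x_2 = 30 → (12, 1.5)
  2x_1 + 4x_2 = 30 and x_1 = 0 → (0, 7.5)

Evaluating z = x_1 + 4x_2 at each vertex:
  (0, 0): z = 0
  (12, 0): z = 12
  (12, 1.5): z = 18
  (0, 7.5): z = 30

The maximum is at (0, 7.5) with z = 30.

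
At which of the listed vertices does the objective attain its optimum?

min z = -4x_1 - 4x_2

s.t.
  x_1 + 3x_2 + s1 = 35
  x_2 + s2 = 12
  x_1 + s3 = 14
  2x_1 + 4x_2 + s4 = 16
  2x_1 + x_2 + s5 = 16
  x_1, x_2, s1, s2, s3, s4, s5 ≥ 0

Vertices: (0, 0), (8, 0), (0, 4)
(8, 0) with z = -32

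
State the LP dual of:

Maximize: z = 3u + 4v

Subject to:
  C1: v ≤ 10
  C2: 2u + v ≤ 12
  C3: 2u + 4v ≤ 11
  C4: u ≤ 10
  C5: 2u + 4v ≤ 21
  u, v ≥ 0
Minimize: z = 10y1 + 12y2 + 11y3 + 10y4 + 21y5

Subject to:
  C1: -2y2 - 2y3 - y4 - 2y5 ≤ -3
  C2: -y1 - y2 - 4y3 - 4y5 ≤ -4
  y1, y2, y3, y4, y5 ≥ 0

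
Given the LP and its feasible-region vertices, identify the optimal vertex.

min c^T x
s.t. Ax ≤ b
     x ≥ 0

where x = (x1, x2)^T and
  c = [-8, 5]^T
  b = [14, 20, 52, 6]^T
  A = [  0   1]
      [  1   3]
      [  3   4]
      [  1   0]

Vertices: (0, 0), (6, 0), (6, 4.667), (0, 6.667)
Evaluating z = -8x1 + 5x2 at each vertex:
  (0, 0): z = 0
  (6, 0): z = -48
  (6, 4.667): z = -24.67
  (0, 6.667): z = 33.33

The smallest value is z = -48, attained at (6, 0).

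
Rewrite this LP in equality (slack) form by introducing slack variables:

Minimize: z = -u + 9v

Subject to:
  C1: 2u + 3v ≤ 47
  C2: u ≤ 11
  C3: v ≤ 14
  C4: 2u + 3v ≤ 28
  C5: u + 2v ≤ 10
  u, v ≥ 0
min z = -u + 9v

s.t.
  2u + 3v + s1 = 47
  u + s2 = 11
  v + s3 = 14
  2u + 3v + s4 = 28
  u + 2v + s5 = 10
  u, v, s1, s2, s3, s4, s5 ≥ 0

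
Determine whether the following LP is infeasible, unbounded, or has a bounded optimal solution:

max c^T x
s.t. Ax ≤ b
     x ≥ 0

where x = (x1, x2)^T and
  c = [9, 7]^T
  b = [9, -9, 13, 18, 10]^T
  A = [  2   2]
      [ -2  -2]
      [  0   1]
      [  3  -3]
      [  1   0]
The point (4.5, 0) satisfies every constraint, so the LP is feasible; the constraints give x1 ≤ 10 and x2 ≤ 13, which with x1, x2 ≥ 0 keep the feasible region inside a bounded box. A feasible, bounded LP attains a finite optimum at a vertex.

Evaluating z = 9x1 + 7x2 at each vertex:
  (4.5, 0): z = 40.5
  (0, 4.5): z = 31.5

Bounded optimum: z* = 40.5 at (4.5, 0).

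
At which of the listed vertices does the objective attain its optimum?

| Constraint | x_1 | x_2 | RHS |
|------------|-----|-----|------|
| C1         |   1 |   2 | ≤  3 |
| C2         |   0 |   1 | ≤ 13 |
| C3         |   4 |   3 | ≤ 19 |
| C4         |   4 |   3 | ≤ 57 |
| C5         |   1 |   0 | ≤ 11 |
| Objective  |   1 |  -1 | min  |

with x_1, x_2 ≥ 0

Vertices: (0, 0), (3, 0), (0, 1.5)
(0, 1.5) with z = -1.5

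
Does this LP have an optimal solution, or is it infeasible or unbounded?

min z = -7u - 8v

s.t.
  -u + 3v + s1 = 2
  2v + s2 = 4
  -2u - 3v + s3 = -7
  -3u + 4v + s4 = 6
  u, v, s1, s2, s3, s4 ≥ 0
Feasible point: (2, 1) satisfies every constraint, so the LP is feasible.
Direction d = (1, 0): for each constraint row a, a·d ≤ 0 —
  (-1)(1) + (3)(0) = -1 ≤ 0
  (0)(1) + (2)(0) = 0 ≤ 0
  (-2)(1) + (-3)(0) = -2 ≤ 0
  (-3)(1) + (4)(0) = -3 ≤ 0
and d ≥ 0, so (2, 1) + t·d stays feasible for every t ≥ 0. Along this ray z = -7u - 8v changes by -7 per unit t, so z → −∞.

Unbounded — the objective can decrease without bound over the feasible region.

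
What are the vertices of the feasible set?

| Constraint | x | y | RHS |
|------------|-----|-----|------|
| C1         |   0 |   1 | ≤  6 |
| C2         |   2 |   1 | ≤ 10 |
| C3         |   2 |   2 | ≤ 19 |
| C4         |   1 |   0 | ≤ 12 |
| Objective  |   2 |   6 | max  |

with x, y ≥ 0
Each vertex is the intersection of two constraint boundaries that also satisfies all remaining constraints:
  x = 0 and y = 0 → (0, 0)
  2x + y = 10 and y = 0 → (5, 0)
  y = 6 and 2x + y = 10 → (2, 6)
  y = 6 and x = 0 → (0, 6)

Vertices: (0, 0), (5, 0), (2, 6), (0, 6)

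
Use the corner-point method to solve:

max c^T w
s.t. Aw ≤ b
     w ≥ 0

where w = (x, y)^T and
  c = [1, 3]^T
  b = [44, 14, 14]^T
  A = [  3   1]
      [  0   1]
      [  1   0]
x = 10, y = 14, z = 52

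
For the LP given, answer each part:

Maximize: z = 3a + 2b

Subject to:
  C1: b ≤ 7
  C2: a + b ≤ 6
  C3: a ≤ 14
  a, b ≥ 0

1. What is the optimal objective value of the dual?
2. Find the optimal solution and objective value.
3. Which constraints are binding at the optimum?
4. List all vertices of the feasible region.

1. 18 (by strong duality, equal to the primal optimum)
2. a = 6, b = 0, z = 18
3. C2, b ≥ 0
4. (0, 0), (6, 0), (0, 6)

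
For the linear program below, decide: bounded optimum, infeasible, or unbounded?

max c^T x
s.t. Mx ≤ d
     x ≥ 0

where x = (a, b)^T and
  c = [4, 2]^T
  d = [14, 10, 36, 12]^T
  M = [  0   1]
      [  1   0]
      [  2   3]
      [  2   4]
The point (6, 0) satisfies every constraint, so the LP is feasible; the constraints give a ≤ 10 and b ≤ 14, which with a, b ≥ 0 keep the feasible region inside a bounded box. A feasible, bounded LP attains a finite optimum at a vertex.

The LP has an optimal solution: (6, 0) with z = 24.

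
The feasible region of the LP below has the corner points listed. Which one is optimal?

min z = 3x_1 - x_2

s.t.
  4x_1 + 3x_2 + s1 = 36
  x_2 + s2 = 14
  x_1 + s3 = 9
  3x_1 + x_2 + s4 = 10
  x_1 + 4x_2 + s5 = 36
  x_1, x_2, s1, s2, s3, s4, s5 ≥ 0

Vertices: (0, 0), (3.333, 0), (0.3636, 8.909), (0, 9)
Evaluating z = 3x_1 - x_2 at each vertex:
  (0, 0): z = 0
  (3.333, 0): z = 10
  (0.3636, 8.909): z = -7.818
  (0, 9): z = -9

The smallest value is z = -9, attained at (0, 9).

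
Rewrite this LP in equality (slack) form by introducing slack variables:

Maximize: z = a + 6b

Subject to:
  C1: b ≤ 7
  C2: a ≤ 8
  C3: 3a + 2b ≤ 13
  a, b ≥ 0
max z = a + 6b

s.t.
  b + s1 = 7
  a + s2 = 8
  3a + 2b + s3 = 13
  a, b, s1, s2, s3 ≥ 0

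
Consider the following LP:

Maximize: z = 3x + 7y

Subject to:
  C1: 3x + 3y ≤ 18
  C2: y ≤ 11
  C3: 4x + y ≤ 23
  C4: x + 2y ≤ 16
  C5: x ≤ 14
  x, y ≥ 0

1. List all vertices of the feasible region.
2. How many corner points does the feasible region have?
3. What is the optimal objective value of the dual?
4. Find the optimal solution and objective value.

1. (0, 0), (5.75, 0), (5.667, 0.3333), (0, 6)
2. 4
3. 42 (by strong duality, equal to the primal optimum)
4. x = 0, y = 6, z = 42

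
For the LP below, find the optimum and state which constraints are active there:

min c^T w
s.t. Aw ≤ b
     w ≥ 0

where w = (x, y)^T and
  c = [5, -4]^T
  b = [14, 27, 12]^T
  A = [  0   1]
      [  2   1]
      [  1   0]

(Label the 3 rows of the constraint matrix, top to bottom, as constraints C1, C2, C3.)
Optimal: x = 0, y = 14
Slack at optimum:
  C1: slack = 0 (binding)
  C2: slack = 13
  C3: slack = 12
  x ≥ 0: x = 0 (binding)
  y ≥ 0: y = 14
Binding constraints: C1, x ≥ 0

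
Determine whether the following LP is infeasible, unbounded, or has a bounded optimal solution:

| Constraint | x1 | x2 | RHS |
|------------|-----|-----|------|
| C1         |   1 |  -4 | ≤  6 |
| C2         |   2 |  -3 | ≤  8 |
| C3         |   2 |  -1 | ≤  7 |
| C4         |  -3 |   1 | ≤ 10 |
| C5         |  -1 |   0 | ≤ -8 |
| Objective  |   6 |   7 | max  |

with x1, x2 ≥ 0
Feasible point: (8, 9) satisfies every constraint, so the LP is feasible.
Direction d = (1, 2): for each constraint row a, a·d ≤ 0 —
  (1)(1) + (-4)(2) = -7 ≤ 0
  (2)(1) + (-3)(2) = -4 ≤ 0
  (2)(1) + (-1)(2) = 0 ≤ 0
  (-3)(1) + (1)(2) = -1 ≤ 0
  (-1)(1) + (0)(2) = -1 ≤ 0
and d ≥ 0, so (8, 9) + t·d stays feasible for every t ≥ 0. Along this ray z = 6x1 + 7x2 changes by 20 per unit t, so z → +∞.

Unbounded: there is a feasible ray along which z → +∞.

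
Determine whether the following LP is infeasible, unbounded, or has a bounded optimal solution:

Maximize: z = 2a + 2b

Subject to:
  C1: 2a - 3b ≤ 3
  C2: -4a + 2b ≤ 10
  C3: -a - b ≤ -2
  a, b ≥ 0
Feasible point: (0, 2) satisfies every constraint, so the LP is feasible.
Direction d = (1, 1): for each constraint row a, a·d ≤ 0 —
  (2)(1) + (-3)(1) = -1 ≤ 0
  (-4)(1) + (2)(1) = -2 ≤ 0
  (-1)(1) + (-1)(1) = -2 ≤ 0
and d ≥ 0, so (0, 2) + t·d stays feasible for every t ≥ 0. Along this ray z = 2a + 2b changes by 4 per unit t, so z → +∞.

Unbounded — the objective can increase without bound over the feasible region.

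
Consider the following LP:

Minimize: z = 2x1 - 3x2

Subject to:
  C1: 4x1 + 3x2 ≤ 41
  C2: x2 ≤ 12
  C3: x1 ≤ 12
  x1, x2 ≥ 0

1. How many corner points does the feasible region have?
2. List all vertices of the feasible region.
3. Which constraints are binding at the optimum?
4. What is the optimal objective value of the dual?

1. 4
2. (0, 0), (10.25, 0), (1.25, 12), (0, 12)
3. C2, x1 ≥ 0
4. -36 (by strong duality, equal to the primal optimum)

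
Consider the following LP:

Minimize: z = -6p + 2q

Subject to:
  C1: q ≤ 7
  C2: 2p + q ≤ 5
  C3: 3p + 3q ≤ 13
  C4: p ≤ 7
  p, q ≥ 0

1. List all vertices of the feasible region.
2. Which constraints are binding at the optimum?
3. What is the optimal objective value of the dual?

1. (0, 0), (2.5, 0), (0.6667, 3.667), (0, 4.333)
2. C2, q ≥ 0
3. -15 (by strong duality, equal to the primal optimum)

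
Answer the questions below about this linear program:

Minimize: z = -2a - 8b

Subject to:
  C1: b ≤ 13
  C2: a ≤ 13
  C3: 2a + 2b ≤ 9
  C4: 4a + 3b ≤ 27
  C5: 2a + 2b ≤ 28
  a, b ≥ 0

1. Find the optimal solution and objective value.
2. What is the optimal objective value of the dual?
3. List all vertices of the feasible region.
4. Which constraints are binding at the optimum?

1. a = 0, b = 4.5, z = -36
2. -36 (by strong duality, equal to the primal optimum)
3. (0, 0), (4.5, 0), (0, 4.5)
4. C3, a ≥ 0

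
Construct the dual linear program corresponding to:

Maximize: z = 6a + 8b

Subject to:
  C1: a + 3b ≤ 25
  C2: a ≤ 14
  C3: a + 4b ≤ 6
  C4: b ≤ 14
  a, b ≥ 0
Minimize: z = 25y1 + 14y2 + 6y3 + 14y4

Subject to:
  C1: -y1 - y2 - y3 ≤ -6
  C2: -3y1 - 4y3 - y4 ≤ -8
  y1, y2, y3, y4 ≥ 0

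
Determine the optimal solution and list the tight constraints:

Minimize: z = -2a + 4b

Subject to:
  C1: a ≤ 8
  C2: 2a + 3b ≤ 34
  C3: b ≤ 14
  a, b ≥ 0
Optimal: a = 8, b = 0
Binding: C1, b ≥ 0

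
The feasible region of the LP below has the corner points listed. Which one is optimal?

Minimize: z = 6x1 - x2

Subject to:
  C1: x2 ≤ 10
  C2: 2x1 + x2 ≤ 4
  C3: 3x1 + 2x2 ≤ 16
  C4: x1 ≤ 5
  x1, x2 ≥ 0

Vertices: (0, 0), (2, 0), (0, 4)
Evaluating z = 6x1 - x2 at each vertex:
  (0, 0): z = 0
  (2, 0): z = 12
  (0, 4): z = -4

The smallest value is z = -4, attained at (0, 4).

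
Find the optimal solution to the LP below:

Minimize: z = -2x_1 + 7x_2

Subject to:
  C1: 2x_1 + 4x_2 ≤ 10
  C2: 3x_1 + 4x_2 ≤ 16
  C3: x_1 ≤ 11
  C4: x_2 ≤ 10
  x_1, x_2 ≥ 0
Each vertex is the intersection of two constraint boundaries that also satisfies all remaining constraints:
  x_1 = 0 and x_2 = 0 → (0, 0)
  2x_1 + 4x_2 = 10 and x_2 = 0 → (5, 0)
  2x_1 + 4x_2 = 10 and x_1 = 0 → (0, 2.5)

Evaluating z = -2x_1 + 7x_2 at each vertex:
  (0, 0): z = 0
  (5, 0): z = -10
  (0, 2.5): z = 17.5

The minimum is at (5, 0) with z = -10.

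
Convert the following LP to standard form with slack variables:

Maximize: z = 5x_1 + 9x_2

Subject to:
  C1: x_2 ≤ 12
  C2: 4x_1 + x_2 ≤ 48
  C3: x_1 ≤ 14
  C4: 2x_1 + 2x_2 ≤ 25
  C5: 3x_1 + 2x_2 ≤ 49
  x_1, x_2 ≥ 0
max z = 5x_1 + 9x_2

s.t.
  x_2 + s1 = 12
  4x_1 + x_2 + s2 = 48
  x_1 + s3 = 14
  2x_1 + 2x_2 + s4 = 25
  3x_1 + 2x_2 + s5 = 49
  x_1, x_2, s1, s2, s3, s4, s5 ≥ 0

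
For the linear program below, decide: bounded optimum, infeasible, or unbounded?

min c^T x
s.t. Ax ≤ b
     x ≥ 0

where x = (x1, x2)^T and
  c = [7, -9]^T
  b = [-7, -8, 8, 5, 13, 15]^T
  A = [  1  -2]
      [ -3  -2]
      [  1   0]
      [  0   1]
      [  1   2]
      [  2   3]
The point (0, 5) satisfies every constraint, so the LP is feasible; the constraints give x1 ≤ 8 and x2 ≤ 5, which with x1, x2 ≥ 0 keep the feasible region inside a bounded box. A feasible, bounded LP attains a finite optimum at a vertex.

Evaluating z = 7x1 - 9x2 at each vertex:
  (0, 4): z = -36
  (0.25, 3.625): z = -30.88
  (1.286, 4.143): z = -28.29
  (0, 5): z = -45

The LP has an optimal solution: (0, 5) with z = -45.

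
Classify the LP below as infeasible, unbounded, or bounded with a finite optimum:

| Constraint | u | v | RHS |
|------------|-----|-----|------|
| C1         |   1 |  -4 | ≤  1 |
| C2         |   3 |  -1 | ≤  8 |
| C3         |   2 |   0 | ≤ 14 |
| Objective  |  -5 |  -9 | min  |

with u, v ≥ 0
Feasible point: (0, 0) satisfies every constraint, so the LP is feasible.
Direction d = (0, 1): for each constraint row a, a·d ≤ 0 —
  (1)(0) + (-4)(1) = -4 ≤ 0
  (3)(0) + (-1)(1) = -1 ≤ 0
  (2)(0) + (0)(1) = 0 ≤ 0
and d ≥ 0, so (0, 0) + t·d stays feasible for every t ≥ 0. Along this ray z = -5u - 9v changes by -9 per unit t, so z → −∞.

Unbounded: there is a feasible ray along which z → −∞.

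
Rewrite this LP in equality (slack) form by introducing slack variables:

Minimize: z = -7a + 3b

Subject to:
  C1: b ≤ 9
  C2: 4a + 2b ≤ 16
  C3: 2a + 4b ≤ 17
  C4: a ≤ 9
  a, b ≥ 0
min z = -7a + 3b

s.t.
  b + s1 = 9
  4a + 2b + s2 = 16
  2a + 4b + s3 = 17
  a + s4 = 9
  a, b, s1, s2, s3, s4 ≥ 0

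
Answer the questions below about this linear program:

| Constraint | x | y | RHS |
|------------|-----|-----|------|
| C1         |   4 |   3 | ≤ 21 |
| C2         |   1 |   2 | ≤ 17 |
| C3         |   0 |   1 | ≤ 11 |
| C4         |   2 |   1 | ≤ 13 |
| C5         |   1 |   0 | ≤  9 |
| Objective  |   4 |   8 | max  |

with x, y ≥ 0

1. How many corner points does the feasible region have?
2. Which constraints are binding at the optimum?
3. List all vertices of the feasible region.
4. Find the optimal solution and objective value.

1. 3
2. C1, x ≥ 0
3. (0, 0), (5.25, 0), (0, 7)
4. x = 0, y = 7, z = 56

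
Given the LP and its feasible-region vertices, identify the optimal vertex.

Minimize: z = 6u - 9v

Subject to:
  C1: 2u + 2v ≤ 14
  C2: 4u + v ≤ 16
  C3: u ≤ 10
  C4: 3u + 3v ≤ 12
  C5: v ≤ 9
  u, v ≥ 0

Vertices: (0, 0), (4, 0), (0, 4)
Evaluating z = 6u - 9v at each vertex:
  (0, 0): z = 0
  (4, 0): z = 24
  (0, 4): z = -36

The smallest value is z = -36, attained at (0, 4).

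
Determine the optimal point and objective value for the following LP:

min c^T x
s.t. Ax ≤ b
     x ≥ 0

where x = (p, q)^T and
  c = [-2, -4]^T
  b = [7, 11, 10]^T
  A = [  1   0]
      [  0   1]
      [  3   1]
Each vertex is the intersection of two constraint boundaries that also satisfies all remaining constraints:
  p = 0 and q = 0 → (0, 0)
  3p + q = 10 and q = 0 → (3.333, 0)
  3p + q = 10 and p = 0 → (0, 10)

Evaluating z = -2p - 4q at each vertex:
  (0, 0): z = 0
  (3.333, 0): z = -6.667
  (0, 10): z = -40

The minimum is at (0, 10) with z = -40.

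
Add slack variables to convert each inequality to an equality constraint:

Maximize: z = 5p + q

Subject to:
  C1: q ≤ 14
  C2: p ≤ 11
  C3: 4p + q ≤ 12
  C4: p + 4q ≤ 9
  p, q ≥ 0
max z = 5p + q

s.t.
  q + s1 = 14
  p + s2 = 11
  4p + q + s3 = 12
  p + 4q + s4 = 9
  p, q, s1, s2, s3, s4 ≥ 0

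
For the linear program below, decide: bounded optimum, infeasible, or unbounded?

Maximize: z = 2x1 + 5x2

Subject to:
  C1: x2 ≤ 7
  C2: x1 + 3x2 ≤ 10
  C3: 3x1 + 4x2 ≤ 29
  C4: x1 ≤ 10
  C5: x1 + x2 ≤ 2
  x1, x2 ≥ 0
The point (0, 2) satisfies every constraint, so the LP is feasible; the constraints give x1 ≤ 10 and x2 ≤ 7, which with x1, x2 ≥ 0 keep the feasible region inside a bounded box. A feasible, bounded LP attains a finite optimum at a vertex.

Evaluating z = 2x1 + 5x2 at each vertex:
  (0, 0): z = 0
  (2, 0): z = 4
  (0, 2): z = 10

Feasible with finite optimum z* = 10 at (0, 2).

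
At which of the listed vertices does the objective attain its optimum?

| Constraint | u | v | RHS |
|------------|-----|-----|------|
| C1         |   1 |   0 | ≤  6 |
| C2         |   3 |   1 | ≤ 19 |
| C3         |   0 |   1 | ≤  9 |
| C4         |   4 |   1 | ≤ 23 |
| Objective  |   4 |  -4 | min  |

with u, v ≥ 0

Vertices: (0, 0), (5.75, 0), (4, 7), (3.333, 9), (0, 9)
Evaluating z = 4u - 4v at each vertex:
  (0, 0): z = 0
  (5.75, 0): z = 23
  (4, 7): z = -12
  (3.333, 9): z = -22.67
  (0, 9): z = -36

The smallest value is z = -36, attained at (0, 9).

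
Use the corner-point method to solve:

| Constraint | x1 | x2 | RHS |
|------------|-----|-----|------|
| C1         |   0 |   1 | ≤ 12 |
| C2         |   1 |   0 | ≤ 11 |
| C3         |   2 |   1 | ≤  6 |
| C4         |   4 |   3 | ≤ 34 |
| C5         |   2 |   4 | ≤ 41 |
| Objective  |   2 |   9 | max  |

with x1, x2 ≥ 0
Each vertex is the intersection of two constraint boundaries that also satisfies all remaining constraints:
  x1 = 0 and x2 = 0 → (0, 0)
  2x1 + x2 = 6 and x2 = 0 → (3, 0)
  2x1 + x2 = 6 and x1 = 0 → (0, 6)

Evaluating z = 2x1 + 9x2 at each vertex:
  (0, 0): z = 0
  (3, 0): z = 6
  (0, 6): z = 54

The maximum is at (0, 6) with z = 54.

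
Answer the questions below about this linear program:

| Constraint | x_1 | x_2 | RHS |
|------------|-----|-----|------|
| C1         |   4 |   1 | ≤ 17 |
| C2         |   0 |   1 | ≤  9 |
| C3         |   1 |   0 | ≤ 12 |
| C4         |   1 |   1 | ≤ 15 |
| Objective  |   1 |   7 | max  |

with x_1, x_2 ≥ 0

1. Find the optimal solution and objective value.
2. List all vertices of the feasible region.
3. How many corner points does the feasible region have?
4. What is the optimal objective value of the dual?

1. x_1 = 2, x_2 = 9, z = 65
2. (0, 0), (4.25, 0), (2, 9), (0, 9)
3. 4
4. 65 (by strong duality, equal to the primal optimum)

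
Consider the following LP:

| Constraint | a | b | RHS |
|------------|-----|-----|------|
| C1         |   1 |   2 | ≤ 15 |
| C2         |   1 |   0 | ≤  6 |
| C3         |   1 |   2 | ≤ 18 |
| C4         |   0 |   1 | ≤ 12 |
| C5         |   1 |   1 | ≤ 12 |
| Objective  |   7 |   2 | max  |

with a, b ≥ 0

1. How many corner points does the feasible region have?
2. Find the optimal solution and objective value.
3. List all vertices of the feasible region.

1. 4
2. a = 6, b = 4.5, z = 51
3. (0, 0), (6, 0), (6, 4.5), (0, 7.5)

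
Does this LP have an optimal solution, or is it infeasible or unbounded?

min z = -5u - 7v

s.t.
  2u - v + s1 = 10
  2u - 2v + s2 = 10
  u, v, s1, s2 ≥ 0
Feasible point: (0, 0) satisfies every constraint, so the LP is feasible.
Direction d = (0, 1): for each constraint row a, a·d ≤ 0 —
  (2)(0) + (-1)(1) = -1 ≤ 0
  (2)(0) + (-2)(1) = -2 ≤ 0
and d ≥ 0, so (0, 0) + t·d stays feasible for every t ≥ 0. Along this ray z = -5u - 7v changes by -7 per unit t, so z → −∞.

Unbounded: there is a feasible ray along which z → −∞.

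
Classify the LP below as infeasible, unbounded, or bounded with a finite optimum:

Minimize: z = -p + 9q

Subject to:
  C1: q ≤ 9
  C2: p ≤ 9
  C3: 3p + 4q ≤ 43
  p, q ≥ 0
The point (9, 0) satisfies every constraint, so the LP is feasible; the constraints give p ≤ 9 and q ≤ 9, which with p, q ≥ 0 keep the feasible region inside a bounded box. A feasible, bounded LP attains a finite optimum at a vertex.

The LP has an optimal solution: (9, 0) with z = -9.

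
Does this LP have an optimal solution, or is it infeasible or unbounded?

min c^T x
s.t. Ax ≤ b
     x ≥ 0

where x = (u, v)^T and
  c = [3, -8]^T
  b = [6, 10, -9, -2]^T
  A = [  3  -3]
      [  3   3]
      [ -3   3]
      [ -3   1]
One constraint requires 3u - 3v ≤ 6, while the constraint -3u + 3v ≤ -9 is equivalent to 3u - 3v ≥ 9. Together they would need 9 ≤ 3u - 3v ≤ 6, which is impossible since 9 > 6. No point satisfies all constraints.

The feasible region is empty; the LP is infeasible.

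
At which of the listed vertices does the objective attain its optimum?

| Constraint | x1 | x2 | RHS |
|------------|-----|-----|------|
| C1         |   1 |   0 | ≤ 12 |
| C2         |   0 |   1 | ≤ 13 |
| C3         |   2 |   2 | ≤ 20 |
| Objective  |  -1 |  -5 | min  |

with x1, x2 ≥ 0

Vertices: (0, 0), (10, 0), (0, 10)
(0, 10) with z = -50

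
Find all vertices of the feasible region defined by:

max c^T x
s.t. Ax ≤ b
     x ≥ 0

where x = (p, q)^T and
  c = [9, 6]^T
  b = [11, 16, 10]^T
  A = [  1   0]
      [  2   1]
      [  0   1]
Each vertex is the intersection of two constraint boundaries that also satisfies all remaining constraints:
  p = 0 and q = 0 → (0, 0)
  2p + q = 16 and q = 0 → (8, 0)
  2p + q = 16 and q = 10 → (3, 10)
  q = 10 and p = 0 → (0, 10)

Vertices: (0, 0), (8, 0), (3, 10), (0, 10)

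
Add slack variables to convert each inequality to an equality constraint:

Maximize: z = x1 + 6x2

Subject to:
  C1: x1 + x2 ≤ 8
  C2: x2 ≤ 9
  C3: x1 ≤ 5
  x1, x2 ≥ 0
max z = x1 + 6x2

s.t.
  x1 + x2 + s1 = 8
  x2 + s2 = 9
  x1 + s3 = 5
  x1, x2, s1, s2, s3 ≥ 0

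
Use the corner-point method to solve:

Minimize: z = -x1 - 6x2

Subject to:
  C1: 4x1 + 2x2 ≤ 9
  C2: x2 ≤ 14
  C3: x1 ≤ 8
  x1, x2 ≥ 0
x1 = 0, x2 = 4.5, z = -27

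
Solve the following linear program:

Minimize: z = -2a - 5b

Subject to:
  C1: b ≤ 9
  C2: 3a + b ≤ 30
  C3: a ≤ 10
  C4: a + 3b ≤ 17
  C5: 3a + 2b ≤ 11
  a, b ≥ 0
Each vertex is the intersection of two constraint boundaries that also satisfies all remaining constraints:
  a = 0 and b = 0 → (0, 0)
  3a + 2b = 11 and b = 0 → (3.667, 0)
  3a + 2b = 11 and a = 0 → (0, 5.5)

Evaluating z = -2a - 5b at each vertex:
  (0, 0): z = 0
  (3.667, 0): z = -7.333
  (0, 5.5): z = -27.5

The minimum is at (0, 5.5) with z = -27.5.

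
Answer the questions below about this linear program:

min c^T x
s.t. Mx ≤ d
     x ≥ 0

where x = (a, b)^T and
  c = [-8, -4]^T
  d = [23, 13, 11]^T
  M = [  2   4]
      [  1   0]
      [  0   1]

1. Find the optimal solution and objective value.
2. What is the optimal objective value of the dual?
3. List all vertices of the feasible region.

1. a = 11.5, b = 0, z = -92
2. -92 (by strong duality, equal to the primal optimum)
3. (0, 0), (11.5, 0), (0, 5.75)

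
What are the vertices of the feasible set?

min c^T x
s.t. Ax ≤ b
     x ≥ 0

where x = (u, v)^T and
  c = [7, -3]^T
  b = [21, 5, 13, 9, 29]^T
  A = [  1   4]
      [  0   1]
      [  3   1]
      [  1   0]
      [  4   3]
Each vertex is the intersection of two constraint boundaries that also satisfies all remaining constraints:
  u = 0 and v = 0 → (0, 0)
  3u + v = 13 and v = 0 → (4.333, 0)
  u + 4v = 21 and 3u + v = 13 → (2.818, 4.545)
  u + 4v = 21 and v = 5 → (1, 5)
  v = 5 and u = 0 → (0, 5)

Vertices: (0, 0), (4.333, 0), (2.818, 4.545), (1, 5), (0, 5)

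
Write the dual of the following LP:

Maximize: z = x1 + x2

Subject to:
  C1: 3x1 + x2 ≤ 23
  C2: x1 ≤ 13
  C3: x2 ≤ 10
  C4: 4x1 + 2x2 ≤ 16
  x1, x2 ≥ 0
Minimize: z = 23y1 + 13y2 + 10y3 + 16y4

Subject to:
  C1: -3y1 - y2 - 4y4 ≤ -1
  C2: -y1 - y3 - 2y4 ≤ -1
  y1, y2, y3, y4 ≥ 0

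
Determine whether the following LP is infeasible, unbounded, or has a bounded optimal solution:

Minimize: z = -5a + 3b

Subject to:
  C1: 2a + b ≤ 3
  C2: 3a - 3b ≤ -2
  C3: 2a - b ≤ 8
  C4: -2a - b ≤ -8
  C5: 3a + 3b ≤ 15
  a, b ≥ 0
C1 requires 2a + b ≤ 3, while C4 (-2a - b ≤ -8) is equivalent to 2a + b ≥ 8. Together they would need 8 ≤ 2a + b ≤ 3, which is impossible since 8 > 3. No point satisfies all constraints.

Infeasible — the constraint set is empty.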